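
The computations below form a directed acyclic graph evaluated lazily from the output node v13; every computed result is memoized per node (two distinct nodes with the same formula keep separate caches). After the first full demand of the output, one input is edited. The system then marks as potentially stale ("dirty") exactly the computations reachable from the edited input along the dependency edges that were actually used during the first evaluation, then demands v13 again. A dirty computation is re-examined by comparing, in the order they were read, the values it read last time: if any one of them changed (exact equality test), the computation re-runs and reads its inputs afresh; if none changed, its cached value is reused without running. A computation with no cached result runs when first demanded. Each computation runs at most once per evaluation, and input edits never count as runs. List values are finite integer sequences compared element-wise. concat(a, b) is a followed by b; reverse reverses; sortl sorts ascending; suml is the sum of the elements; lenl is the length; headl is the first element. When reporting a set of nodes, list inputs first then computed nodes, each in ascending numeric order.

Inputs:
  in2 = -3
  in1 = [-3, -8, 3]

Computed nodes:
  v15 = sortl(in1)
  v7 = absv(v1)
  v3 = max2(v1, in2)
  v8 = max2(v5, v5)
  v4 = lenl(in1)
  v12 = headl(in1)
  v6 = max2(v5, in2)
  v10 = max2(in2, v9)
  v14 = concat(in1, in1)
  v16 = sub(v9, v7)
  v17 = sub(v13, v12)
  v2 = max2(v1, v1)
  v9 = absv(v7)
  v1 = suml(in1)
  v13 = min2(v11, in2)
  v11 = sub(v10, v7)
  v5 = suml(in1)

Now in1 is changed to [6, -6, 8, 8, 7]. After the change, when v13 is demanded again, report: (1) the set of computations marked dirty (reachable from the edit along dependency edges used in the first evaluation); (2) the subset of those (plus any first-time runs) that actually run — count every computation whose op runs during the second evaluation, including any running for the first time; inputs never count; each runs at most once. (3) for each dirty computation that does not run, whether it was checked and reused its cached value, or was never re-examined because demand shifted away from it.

First demand of the output computes:
  v1 = suml([-3, -8, 3]) = -8
  v7 = absv(-8) = 8
  v9 = absv(8) = 8
  v10 = max2(-3, 8) = 8
  v11 = sub(8, 8) = 0
  v13 = min2(0, -3) = -3

After the edit, cleaning proceeds:
  v1: a read changed (in1 [-3, -8, 3]->[6, -6, 8, 8, 7]) — executes, giving 23.
  v7: a read changed (v1 -8->23) — executes, giving 23.
  v9: a read changed (v7 8->23) — executes, giving 23.
  v10: a read changed (v9 8->23) — executes, giving 23.
  v11: a read changed (v10 8->23; v7 8->23) — executes, giving 0 — identical to its old value.
  v13: dirty, but its reads are unchanged (v11 unchanged, in2 unchanged); cached -3 stands.

Note the absorption at v11: it re-runs yet its value is the same, leaving the output's value untouched.

The edit dirties: v1, v7, v9, v10, v11, v13.
5 computations run: v1, v7, v9, v10, v11.
Cache hits after checking: v13.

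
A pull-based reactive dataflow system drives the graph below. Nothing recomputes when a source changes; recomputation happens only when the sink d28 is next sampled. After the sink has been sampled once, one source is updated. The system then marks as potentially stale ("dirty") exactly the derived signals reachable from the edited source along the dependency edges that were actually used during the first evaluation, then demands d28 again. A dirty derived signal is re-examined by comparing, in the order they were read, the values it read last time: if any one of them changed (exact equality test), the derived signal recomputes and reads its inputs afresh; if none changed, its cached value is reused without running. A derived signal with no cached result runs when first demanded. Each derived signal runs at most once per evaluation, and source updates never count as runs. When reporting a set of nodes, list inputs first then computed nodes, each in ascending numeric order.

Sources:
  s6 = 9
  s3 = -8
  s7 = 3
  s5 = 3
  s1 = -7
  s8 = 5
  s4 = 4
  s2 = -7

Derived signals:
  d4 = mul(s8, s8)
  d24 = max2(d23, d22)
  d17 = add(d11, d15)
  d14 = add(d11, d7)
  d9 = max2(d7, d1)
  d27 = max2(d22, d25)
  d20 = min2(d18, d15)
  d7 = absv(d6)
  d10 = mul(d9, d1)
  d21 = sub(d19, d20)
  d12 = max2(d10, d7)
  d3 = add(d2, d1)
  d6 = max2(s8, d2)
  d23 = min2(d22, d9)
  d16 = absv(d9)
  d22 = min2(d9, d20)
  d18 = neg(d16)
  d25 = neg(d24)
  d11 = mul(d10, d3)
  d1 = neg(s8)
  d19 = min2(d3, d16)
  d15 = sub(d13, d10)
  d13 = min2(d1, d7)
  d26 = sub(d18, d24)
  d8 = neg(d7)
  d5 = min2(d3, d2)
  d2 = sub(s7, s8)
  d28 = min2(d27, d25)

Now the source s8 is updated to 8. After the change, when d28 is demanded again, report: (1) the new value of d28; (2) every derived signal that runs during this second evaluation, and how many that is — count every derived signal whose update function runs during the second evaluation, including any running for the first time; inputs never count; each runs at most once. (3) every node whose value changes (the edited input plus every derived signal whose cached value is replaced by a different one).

First evaluation (everything demanded from the output):
  d1 = neg(5) = -5
  d2 = sub(3, 5) = -2
  d6 = max2(5, -2) = 5
  d7 = absv(5) = 5
  d9 = max2(5, -5) = 5
  d10 = mul(5, -5) = -25
  d13 = min2(-5, 5) = -5
  d15 = sub(-5, -25) = 20
  d16 = absv(5) = 5
  d18 = neg(5) = -5
  d20 = min2(-5, 20) = -5
  d22 = min2(5, -5) = -5
  d23 = min2(-5, 5) = -5
  d24 = max2(-5, -5) = -5
  d25 = neg(-5) = 5
  d27 = max2(-5, 5) = 5
  d28 = min2(5, 5) = 5

Propagation after the edit:
  d1: runs — s8 5->8; result -8.
  d2: runs — s8 5->8; result -5.
  d6: runs — s8 5->8; d2 -2->-5; result 8.
  d7: runs — d6 5->8; result 8.
  d9: runs — d7 5->8; d1 -5->-8; result 8.
  d10: runs — d9 5->8; d1 -5->-8; result -64.
  d13: runs — d1 -5->-8; d7 5->8; result -8.
  d15: runs — d13 -5->-8; d10 -25->-64; result 56.
  d16: runs — d9 5->8; result 8.
  d18: runs — d16 5->8; result -8.
  d20: runs — d18 -5->-8; d15 20->56; result -8.
  d22: runs — d9 5->8; d20 -5->-8; result -8.
  d23: runs — d22 -5->-8; d9 5->8; result -8.
  d24: runs — d23 -5->-8; d22 -5->-8; result -8.
  d25: runs — d24 -5->-8; result 8.
  d27: runs — d22 -5->-8; d25 5->8; result 8.
  d28: runs — d27 5->8; d25 5->8; result 8.

New value of d28: 8.
Derived signals that run: d1, d2, d6, d7, d9, d10, d13, d15, d16, d18, d20, d22, d23, d24, d25, d27, d28 — 17 in total.
Values that change: s8, d1, d2, d6, d7, d9, d10, d13, d15, d16, d18, d20, d22, d23, d24, d25, d27, d28.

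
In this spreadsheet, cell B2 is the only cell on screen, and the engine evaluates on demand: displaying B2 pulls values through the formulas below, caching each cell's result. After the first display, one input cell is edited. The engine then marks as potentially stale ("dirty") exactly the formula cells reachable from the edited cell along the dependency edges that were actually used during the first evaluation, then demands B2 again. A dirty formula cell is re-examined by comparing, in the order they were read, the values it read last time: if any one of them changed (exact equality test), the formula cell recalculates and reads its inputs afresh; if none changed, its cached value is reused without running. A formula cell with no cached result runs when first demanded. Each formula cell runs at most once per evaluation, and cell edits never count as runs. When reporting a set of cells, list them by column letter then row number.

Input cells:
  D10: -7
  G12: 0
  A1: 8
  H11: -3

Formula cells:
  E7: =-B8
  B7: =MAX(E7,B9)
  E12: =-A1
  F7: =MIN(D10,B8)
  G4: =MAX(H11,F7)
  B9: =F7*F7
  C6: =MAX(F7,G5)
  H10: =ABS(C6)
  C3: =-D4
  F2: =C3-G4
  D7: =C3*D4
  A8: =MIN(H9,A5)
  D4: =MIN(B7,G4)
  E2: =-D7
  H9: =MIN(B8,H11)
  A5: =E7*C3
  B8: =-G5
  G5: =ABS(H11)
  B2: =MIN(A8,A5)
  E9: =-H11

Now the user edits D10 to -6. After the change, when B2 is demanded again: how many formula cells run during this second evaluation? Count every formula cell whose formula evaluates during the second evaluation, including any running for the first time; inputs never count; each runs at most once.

Initial pass — values computed on the first demand:
  G5 = ABS(-3) = 3
  B8 = -(3) = -3
  E7 = -(-3) = 3
  F7 = MIN(-7, -3) = -7
  B9 = -7 * -7 = 49
  B7 = MAX(3, 49) = 49
  G4 = MAX(-3, -7) = -3
  D4 = MIN(49, -3) = -3
  C3 = -(-3) = 3
  A5 = 3 * 3 = 9
  H9 = MIN(-3, -3) = -3
  A8 = MIN(-3, 9) = -3
  B2 = MIN(-3, 9) = -3

Second demand — change propagation:
  F7: re-runs because D10 -7->-6; new result -6.
  B9: re-runs because F7 -7->-6; F7 -7->-6; new result 36.
  B7: re-runs because B9 49->36; new result 36.
  G4: re-runs because F7 -7->-6; new result -3 (unchanged).
  D4: re-runs because B7 49->36; new result -3 (unchanged).
  C3: re-examined; everything it read last time is the same (D4 unchanged) — cache 3 kept, no run.
  A5: re-examined; everything it read last time is the same (E7 unchanged, C3 unchanged) — cache 9 kept, no run.
  A8: re-examined; everything it read last time is the same (H9 unchanged, A5 unchanged) — cache -3 kept, no run.
  B2: re-examined; everything it read last time is the same (A8 unchanged, A5 unchanged) — cache -3 kept, no run.

The important point: at C3 every value read last time is unchanged, so the dirty flag clears without a run.

Run set: B7, B9, D4, F7, G4 (5 run).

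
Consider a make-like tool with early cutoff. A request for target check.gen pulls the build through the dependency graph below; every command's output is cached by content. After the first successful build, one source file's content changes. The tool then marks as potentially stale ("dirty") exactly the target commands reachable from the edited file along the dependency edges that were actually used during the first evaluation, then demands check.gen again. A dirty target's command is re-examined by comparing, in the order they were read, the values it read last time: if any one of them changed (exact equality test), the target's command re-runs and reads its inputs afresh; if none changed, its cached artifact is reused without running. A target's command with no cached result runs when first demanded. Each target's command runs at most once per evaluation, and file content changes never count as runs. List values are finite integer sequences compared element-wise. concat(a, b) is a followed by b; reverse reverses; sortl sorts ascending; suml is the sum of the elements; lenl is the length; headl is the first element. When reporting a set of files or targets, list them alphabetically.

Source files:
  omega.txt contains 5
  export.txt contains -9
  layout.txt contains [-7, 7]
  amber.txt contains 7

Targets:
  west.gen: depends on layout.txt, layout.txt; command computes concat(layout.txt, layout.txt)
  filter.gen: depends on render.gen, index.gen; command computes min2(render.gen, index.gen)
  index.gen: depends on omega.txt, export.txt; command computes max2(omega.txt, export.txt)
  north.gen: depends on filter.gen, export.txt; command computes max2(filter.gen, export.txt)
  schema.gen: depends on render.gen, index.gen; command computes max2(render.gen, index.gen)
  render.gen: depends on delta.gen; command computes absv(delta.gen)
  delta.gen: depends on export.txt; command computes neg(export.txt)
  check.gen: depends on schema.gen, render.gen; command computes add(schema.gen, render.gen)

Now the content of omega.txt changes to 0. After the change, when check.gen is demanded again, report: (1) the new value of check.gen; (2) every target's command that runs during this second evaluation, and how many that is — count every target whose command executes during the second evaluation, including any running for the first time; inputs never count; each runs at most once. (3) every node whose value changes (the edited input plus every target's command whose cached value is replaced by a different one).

Demanding check.gen again yields 18.
2 target commands run: index.gen, schema.gen.
The nodes whose values change: index.gen, omega.txt.
Note the absorption at schema.gen: it re-runs yet its value is the same, leaving the output's value untouched.

First demand of the output computes:
  delta.gen = neg(-9) = 9
  index.gen = max2(5, -9) = 5
  render.gen = absv(9) = 9
  schema.gen = max2(9, 5) = 9
  check.gen = add(9, 9) = 18

After the edit, cleaning proceeds:
  index.gen: a read changed (omega.txt 5->0) — executes, giving 0.
  schema.gen: a read changed (index.gen 5->0) — executes, giving 9 — identical to its old value.
  check.gen: dirty, but its reads are unchanged (schema.gen unchanged, render.gen unchanged); cached 18 stands.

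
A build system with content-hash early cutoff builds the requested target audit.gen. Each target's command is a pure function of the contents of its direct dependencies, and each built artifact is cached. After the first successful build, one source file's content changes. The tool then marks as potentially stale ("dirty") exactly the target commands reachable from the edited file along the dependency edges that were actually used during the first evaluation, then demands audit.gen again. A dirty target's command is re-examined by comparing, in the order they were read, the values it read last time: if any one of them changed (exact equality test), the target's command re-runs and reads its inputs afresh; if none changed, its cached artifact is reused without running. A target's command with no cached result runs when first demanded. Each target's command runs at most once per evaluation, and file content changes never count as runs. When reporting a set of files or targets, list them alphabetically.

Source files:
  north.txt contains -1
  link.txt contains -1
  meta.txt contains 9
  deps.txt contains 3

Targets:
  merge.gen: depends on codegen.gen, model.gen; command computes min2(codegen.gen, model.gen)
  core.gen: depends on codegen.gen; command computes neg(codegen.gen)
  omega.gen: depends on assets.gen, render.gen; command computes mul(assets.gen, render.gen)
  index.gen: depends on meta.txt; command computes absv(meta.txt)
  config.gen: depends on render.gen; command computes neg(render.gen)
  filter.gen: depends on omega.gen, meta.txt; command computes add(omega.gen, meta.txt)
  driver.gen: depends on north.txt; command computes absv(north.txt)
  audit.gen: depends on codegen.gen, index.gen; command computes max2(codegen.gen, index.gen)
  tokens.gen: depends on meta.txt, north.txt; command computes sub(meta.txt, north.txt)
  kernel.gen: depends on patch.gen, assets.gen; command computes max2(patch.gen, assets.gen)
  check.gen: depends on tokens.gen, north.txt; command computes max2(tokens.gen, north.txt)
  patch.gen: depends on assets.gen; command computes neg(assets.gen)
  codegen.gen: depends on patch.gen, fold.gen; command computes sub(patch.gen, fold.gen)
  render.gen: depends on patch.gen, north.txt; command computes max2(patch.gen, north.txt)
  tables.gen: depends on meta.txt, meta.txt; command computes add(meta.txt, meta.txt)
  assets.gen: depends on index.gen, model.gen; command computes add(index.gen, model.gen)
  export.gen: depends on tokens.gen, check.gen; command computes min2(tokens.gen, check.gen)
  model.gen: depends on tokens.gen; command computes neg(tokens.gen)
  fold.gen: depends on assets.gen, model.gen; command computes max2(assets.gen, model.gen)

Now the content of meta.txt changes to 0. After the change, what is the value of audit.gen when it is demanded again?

New value of audit.gen: 2.
Key observation: the cutoff stops propagation at patch.gen — its inputs' values are unchanged, so it reuses its cache.

First evaluation (everything demanded from the output):
  index.gen = absv(9) = 9
  tokens.gen = sub(9, -1) = 10
  model.gen = neg(10) = -10
  assets.gen = add(9, -10) = -1
  fold.gen = max2(-1, -10) = -1
  patch.gen = neg(-1) = 1
  codegen.gen = sub(1, -1) = 2
  audit.gen = max2(2, 9) = 9

Propagation after the edit:
  index.gen: runs — meta.txt 9->0; result 0.
  tokens.gen: runs — meta.txt 9->0; result 1.
  model.gen: runs — tokens.gen 10->1; result -1.
  assets.gen: runs — index.gen 9->0; model.gen -10->-1; result -1 (same value as before).
  fold.gen: runs — model.gen -10->-1; result -1 (same value as before).
  patch.gen: checked — values it read are unchanged (assets.gen unchanged); reused cached 1 without running.
  codegen.gen: checked — values it read are unchanged (patch.gen unchanged, fold.gen unchanged); reused cached 2 without running.
  audit.gen: runs — index.gen 9->0; result 2.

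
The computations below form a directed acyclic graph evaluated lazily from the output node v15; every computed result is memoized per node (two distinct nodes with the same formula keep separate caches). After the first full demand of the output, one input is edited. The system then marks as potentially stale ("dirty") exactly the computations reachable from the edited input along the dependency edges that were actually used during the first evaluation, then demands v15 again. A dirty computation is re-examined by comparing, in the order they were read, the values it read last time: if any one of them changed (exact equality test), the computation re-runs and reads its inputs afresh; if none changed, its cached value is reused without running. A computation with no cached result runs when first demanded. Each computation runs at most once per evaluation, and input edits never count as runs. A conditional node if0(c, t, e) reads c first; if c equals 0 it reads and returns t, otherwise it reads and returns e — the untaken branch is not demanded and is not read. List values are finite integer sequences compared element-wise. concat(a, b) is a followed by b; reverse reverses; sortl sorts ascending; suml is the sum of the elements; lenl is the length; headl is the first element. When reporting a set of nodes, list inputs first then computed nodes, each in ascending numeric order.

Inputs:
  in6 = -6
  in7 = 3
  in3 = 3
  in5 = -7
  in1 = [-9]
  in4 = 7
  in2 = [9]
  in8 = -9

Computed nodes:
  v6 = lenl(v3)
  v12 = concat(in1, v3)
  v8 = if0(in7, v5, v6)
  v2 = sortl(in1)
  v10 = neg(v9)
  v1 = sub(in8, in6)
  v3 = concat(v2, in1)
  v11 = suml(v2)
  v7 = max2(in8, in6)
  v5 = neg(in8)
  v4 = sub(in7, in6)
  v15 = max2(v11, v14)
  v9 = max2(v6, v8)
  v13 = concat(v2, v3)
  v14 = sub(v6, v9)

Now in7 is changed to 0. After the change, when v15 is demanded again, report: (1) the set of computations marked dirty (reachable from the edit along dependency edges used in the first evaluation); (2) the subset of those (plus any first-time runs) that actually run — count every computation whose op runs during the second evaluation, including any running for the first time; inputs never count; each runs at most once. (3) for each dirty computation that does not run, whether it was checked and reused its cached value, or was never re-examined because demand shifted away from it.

First demand of the output computes:
  v2 = sortl([-9]) = [-9]
  v3 = concat([-9], [-9]) = [-9, -9]
  v6 = lenl([-9, -9]) = 2
  v8 = if0(in7=3 -> else branch v6) = 2
  v9 = max2(2, 2) = 2
  v11 = suml([-9]) = -9
  v14 = sub(2, 2) = 0
  v15 = max2(-9, 0) = 0

After the edit, cleaning proceeds:
  v5: had never run; runs now, result 9.
  v8: a read changed (in7 3->0) — executes, giving 9.
  v9: a read changed (v8 2->9) — executes, giving 9.
  v14: a read changed (v9 2->9) — executes, giving -7.
  v15: a read changed (v14 0->-7) — executes, giving -7.

Note the branch switch — v5 had no cache and runs now for the first time.

The edit dirties: v8, v9, v14, v15.
5 computations run: v5, v8, v9, v14, v15.
No dirty computation escaped a run.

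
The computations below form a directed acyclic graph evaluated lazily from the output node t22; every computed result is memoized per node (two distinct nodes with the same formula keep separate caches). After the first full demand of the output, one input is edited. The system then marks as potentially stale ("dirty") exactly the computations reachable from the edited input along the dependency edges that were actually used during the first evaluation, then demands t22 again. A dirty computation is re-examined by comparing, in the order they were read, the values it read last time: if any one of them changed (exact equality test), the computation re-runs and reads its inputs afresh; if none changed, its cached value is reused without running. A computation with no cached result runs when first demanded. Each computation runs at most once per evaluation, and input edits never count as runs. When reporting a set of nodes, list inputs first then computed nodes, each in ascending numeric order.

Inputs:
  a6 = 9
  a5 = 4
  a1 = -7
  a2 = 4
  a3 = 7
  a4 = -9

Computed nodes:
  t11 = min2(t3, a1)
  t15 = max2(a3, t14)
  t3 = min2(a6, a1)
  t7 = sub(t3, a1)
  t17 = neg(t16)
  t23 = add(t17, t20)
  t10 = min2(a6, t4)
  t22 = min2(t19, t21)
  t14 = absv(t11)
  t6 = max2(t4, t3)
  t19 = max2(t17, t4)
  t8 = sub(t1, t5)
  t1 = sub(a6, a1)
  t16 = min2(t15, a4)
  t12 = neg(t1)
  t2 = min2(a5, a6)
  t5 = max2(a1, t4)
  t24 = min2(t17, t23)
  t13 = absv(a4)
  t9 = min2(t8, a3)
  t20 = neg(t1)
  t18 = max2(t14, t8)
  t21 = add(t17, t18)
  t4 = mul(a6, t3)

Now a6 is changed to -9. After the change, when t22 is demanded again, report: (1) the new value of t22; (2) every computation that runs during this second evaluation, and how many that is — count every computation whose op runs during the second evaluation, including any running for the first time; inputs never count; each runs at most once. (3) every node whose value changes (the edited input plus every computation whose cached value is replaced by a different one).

First demand of the output computes:
  t1 = sub(9, -7) = 16
  t3 = min2(9, -7) = -7
  t4 = mul(9, -7) = -63
  t5 = max2(-7, -63) = -7
  t8 = sub(16, -7) = 23
  t11 = min2(-7, -7) = -7
  t14 = absv(-7) = 7
  t15 = max2(7, 7) = 7
  t16 = min2(7, -9) = -9
  t17 = neg(-9) = 9
  t18 = max2(7, 23) = 23
  t19 = max2(9, -63) = 9
  t21 = add(9, 23) = 32
  t22 = min2(9, 32) = 9

After the edit, cleaning proceeds:
  t1: a read changed (a6 9->-9) — executes, giving -2.
  t3: a read changed (a6 9->-9) — executes, giving -9.
  t4: a read changed (a6 9->-9; t3 -7->-9) — executes, giving 81.
  t5: a read changed (t4 -63->81) — executes, giving 81.
  t8: a read changed (t1 16->-2; t5 -7->81) — executes, giving -83.
  t11: a read changed (t3 -7->-9) — executes, giving -9.
  t14: a read changed (t11 -7->-9) — executes, giving 9.
  t15: a read changed (t14 7->9) — executes, giving 9.
  t16: a read changed (t15 7->9) — executes, giving -9 — identical to its old value.
  t17: dirty, but its reads are unchanged (t16 unchanged); cached 9 stands.
  t18: a read changed (t14 7->9; t8 23->-83) — executes, giving 9.
  t19: a read changed (t4 -63->81) — executes, giving 81.
  t21: a read changed (t18 23->9) — executes, giving 18.
  t22: a read changed (t19 9->81; t21 32->18) — executes, giving 18.

Note where the cutoff bites: t17 is checked, finds nothing changed, and keeps its cache.

Demanding t22 again yields 18.
13 computations run: t1, t3, t4, t5, t8, t11, t14, t15, t16, t18, t19, t21, t22.
The nodes whose values change: a6, t1, t3, t4, t5, t8, t11, t14, t15, t18, t19, t21, t22.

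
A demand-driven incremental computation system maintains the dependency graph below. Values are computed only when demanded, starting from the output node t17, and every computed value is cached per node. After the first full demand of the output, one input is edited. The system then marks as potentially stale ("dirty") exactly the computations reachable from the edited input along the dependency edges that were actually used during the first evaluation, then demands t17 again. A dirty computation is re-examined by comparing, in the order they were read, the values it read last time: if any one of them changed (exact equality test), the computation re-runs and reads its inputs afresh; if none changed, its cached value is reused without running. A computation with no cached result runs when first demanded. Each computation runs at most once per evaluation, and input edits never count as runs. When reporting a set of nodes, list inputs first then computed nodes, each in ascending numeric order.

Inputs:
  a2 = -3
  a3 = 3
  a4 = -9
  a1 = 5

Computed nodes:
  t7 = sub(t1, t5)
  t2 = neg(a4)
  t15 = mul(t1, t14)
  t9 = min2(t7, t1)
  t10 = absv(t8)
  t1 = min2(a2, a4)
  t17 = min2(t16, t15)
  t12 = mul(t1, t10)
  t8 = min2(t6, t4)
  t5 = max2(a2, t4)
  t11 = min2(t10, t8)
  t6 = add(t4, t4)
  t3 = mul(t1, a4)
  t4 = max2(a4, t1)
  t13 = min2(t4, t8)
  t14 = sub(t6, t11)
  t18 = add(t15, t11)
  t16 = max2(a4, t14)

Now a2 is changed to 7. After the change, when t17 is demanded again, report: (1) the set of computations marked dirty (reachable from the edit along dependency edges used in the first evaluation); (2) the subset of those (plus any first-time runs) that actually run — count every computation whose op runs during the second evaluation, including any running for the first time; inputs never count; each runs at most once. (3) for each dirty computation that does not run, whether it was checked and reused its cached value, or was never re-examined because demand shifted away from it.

Marked dirty: t1, t4, t6, t8, t10, t11, t14, t15, t16, t17.
Computations that run: t1 — 1 in total.
Checked but reused from cache: t4, t6, t8, t10, t11, t14, t15, t16, t17.
Key observation: the change is absorbed at t1 — it re-runs but produces the same value, and the output's value is unchanged.

First evaluation (everything demanded from the output):
  t1 = min2(-3, -9) = -9
  t4 = max2(-9, -9) = -9
  t6 = add(-9, -9) = -18
  t8 = min2(-18, -9) = -18
  t10 = absv(-18) = 18
  t11 = min2(18, -18) = -18
  t14 = sub(-18, -18) = 0
  t15 = mul(-9, 0) = 0
  t16 = max2(-9, 0) = 0
  t17 = min2(0, 0) = 0

Propagation after the edit:
  t1: runs — a2 -3->7; result -9 (same value as before).
  t4: checked — values it read are unchanged (a4 unchanged, t1 unchanged); reused cached -9 without running.
  t6: checked — values it read are unchanged (t4 unchanged, t4 unchanged); reused cached -18 without running.
  t8: checked — values it read are unchanged (t6 unchanged, t4 unchanged); reused cached -18 without running.
  t10: checked — values it read are unchanged (t8 unchanged); reused cached 18 without running.
  t11: checked — values it read are unchanged (t10 unchanged, t8 unchanged); reused cached -18 without running.
  t14: checked — values it read are unchanged (t6 unchanged, t11 unchanged); reused cached 0 without running.
  t15: checked — values it read are unchanged (t1 unchanged, t14 unchanged); reused cached 0 without running.
  t16: checked — values it read are unchanged (a4 unchanged, t14 unchanged); reused cached 0 without running.
  t17: checked — values it read are unchanged (t16 unchanged, t15 unchanged); reused cached 0 without running.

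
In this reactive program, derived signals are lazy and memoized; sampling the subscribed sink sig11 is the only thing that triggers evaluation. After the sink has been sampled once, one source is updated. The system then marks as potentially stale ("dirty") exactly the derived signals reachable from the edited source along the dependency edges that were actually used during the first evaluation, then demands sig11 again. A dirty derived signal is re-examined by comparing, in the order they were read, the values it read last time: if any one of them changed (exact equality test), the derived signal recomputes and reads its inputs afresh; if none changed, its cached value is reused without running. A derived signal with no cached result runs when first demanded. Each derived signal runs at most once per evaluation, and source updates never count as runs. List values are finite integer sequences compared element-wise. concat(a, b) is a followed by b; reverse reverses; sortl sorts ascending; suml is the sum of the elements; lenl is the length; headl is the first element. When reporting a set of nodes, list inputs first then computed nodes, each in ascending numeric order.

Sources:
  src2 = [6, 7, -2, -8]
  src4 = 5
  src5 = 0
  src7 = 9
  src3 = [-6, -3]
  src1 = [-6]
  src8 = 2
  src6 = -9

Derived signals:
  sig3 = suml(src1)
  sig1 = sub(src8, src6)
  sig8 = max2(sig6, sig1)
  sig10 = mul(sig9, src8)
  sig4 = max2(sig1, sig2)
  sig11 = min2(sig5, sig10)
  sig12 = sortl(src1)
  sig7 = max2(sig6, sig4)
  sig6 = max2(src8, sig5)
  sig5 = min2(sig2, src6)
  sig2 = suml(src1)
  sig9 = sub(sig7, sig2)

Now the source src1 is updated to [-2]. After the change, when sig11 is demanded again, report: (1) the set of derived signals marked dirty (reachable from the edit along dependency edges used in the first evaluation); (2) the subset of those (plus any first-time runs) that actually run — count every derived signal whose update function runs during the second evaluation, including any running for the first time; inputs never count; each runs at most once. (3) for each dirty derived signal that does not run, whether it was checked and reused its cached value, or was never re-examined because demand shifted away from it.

First demand of the output computes:
  sig1 = sub(2, -9) = 11
  sig2 = suml([-6]) = -6
  sig4 = max2(11, -6) = 11
  sig5 = min2(-6, -9) = -9
  sig6 = max2(2, -9) = 2
  sig7 = max2(2, 11) = 11
  sig9 = sub(11, -6) = 17
  sig10 = mul(17, 2) = 34
  sig11 = min2(-9, 34) = -9

After the edit, cleaning proceeds:
  sig2: a read changed (src1 [-6]->[-2]) — executes, giving -2.
  sig4: a read changed (sig2 -6->-2) — executes, giving 11 — identical to its old value.
  sig5: a read changed (sig2 -6->-2) — executes, giving -9 — identical to its old value.
  sig6: dirty, but its reads are unchanged (src8 unchanged, sig5 unchanged); cached 2 stands.
  sig7: dirty, but its reads are unchanged (sig6 unchanged, sig4 unchanged); cached 11 stands.
  sig9: a read changed (sig2 -6->-2) — executes, giving 13.
  sig10: a read changed (sig9 17->13) — executes, giving 26.
  sig11: a read changed (sig10 34->26) — executes, giving -9 — identical to its old value.

Note where the cutoff bites: sig6 is checked, finds nothing changed, and keeps its cache.

The edit dirties: sig2, sig4, sig5, sig6, sig7, sig9, sig10, sig11.
6 derived signals run: sig2, sig4, sig5, sig9, sig10, sig11.
Cache hits after checking: sig6, sig7.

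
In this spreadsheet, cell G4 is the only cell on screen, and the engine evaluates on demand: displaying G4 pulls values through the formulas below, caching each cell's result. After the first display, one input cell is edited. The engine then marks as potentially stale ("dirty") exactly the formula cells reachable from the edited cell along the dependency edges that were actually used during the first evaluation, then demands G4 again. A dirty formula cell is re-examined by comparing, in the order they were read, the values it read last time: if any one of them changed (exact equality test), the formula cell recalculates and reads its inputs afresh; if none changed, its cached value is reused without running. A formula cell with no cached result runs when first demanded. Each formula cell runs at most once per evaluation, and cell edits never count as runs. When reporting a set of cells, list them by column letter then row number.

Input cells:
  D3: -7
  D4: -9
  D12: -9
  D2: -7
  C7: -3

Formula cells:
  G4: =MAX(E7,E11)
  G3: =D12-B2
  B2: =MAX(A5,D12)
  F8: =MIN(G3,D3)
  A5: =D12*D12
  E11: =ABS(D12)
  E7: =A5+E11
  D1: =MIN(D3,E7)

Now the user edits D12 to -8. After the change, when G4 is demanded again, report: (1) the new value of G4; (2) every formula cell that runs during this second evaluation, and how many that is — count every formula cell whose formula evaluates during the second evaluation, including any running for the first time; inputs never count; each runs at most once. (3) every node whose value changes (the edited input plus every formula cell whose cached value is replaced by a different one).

Initial pass — values computed on the first demand:
  A5 = -9 * -9 = 81
  E11 = ABS(-9) = 9
  E7 = 81 + 9 = 90
  G4 = MAX(90, 9) = 90

Second demand — change propagation:
  A5: re-runs because D12 -9->-8; D12 -9->-8; new result 64.
  E11: re-runs because D12 -9->-8; new result 8.
  E7: re-runs because A5 81->64; E11 9->8; new result 72.
  G4: re-runs because E7 90->72; E11 9->8; new result 72.

G4 now evaluates to 72.
Run set: A5, E7, E11, G4 (4 run).
Changed values: A5, D12, E7, E11, G4.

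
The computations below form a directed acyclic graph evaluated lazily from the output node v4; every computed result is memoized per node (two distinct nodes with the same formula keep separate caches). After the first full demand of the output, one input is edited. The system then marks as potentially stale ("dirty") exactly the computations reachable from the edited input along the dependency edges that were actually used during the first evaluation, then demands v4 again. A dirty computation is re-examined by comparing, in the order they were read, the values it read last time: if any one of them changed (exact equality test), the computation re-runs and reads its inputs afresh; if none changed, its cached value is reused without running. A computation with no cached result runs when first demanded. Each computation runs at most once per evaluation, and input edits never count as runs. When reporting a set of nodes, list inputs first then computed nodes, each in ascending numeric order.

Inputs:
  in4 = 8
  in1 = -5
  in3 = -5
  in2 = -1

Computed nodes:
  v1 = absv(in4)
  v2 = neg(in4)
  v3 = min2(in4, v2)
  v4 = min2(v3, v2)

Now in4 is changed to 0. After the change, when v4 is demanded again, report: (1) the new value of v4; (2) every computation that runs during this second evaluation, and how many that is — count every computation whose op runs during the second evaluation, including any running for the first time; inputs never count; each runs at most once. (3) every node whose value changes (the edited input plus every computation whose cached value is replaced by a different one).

First demand of the output computes:
  v2 = neg(8) = -8
  v3 = min2(8, -8) = -8
  v4 = min2(-8, -8) = -8

After the edit, cleaning proceeds:
  v2: a read changed (in4 8->0) — executes, giving 0.
  v3: a read changed (in4 8->0; v2 -8->0) — executes, giving 0.
  v4: a read changed (v3 -8->0; v2 -8->0) — executes, giving 0.

Demanding v4 again yields 0.
3 computations run: v2, v3, v4.
The nodes whose values change: in4, v2, v3, v4.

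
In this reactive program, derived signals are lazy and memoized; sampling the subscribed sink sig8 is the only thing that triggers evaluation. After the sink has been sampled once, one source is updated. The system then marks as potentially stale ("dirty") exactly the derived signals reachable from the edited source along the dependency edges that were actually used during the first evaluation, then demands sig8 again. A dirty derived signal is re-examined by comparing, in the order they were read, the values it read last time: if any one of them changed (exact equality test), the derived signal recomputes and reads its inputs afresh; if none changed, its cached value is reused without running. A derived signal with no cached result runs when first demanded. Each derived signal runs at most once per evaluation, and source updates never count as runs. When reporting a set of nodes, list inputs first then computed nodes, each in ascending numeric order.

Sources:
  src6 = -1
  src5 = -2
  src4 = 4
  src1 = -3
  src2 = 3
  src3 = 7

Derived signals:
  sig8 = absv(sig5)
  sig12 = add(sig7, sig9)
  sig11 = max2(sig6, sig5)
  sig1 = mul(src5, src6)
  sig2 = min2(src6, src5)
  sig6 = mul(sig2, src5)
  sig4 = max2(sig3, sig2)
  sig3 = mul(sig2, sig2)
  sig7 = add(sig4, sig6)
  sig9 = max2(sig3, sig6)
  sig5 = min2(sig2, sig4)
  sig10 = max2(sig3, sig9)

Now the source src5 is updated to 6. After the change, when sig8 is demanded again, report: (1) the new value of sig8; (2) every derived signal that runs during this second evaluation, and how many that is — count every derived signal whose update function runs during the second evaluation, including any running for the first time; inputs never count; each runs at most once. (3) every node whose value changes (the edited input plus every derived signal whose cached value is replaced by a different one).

First demand of the output computes:
  sig2 = min2(-1, -2) = -2
  sig3 = mul(-2, -2) = 4
  sig4 = max2(4, -2) = 4
  sig5 = min2(-2, 4) = -2
  sig8 = absv(-2) = 2

After the edit, cleaning proceeds:
  sig2: a read changed (src5 -2->6) — executes, giving -1.
  sig3: a read changed (sig2 -2->-1; sig2 -2->-1) — executes, giving 1.
  sig4: a read changed (sig3 4->1; sig2 -2->-1) — executes, giving 1.
  sig5: a read changed (sig2 -2->-1; sig4 4->1) — executes, giving -1.
  sig8: a read changed (sig5 -2->-1) — executes, giving 1.

Demanding sig8 again yields 1.
5 derived signals run: sig2, sig3, sig4, sig5, sig8.
The nodes whose values change: src5, sig2, sig3, sig4, sig5, sig8.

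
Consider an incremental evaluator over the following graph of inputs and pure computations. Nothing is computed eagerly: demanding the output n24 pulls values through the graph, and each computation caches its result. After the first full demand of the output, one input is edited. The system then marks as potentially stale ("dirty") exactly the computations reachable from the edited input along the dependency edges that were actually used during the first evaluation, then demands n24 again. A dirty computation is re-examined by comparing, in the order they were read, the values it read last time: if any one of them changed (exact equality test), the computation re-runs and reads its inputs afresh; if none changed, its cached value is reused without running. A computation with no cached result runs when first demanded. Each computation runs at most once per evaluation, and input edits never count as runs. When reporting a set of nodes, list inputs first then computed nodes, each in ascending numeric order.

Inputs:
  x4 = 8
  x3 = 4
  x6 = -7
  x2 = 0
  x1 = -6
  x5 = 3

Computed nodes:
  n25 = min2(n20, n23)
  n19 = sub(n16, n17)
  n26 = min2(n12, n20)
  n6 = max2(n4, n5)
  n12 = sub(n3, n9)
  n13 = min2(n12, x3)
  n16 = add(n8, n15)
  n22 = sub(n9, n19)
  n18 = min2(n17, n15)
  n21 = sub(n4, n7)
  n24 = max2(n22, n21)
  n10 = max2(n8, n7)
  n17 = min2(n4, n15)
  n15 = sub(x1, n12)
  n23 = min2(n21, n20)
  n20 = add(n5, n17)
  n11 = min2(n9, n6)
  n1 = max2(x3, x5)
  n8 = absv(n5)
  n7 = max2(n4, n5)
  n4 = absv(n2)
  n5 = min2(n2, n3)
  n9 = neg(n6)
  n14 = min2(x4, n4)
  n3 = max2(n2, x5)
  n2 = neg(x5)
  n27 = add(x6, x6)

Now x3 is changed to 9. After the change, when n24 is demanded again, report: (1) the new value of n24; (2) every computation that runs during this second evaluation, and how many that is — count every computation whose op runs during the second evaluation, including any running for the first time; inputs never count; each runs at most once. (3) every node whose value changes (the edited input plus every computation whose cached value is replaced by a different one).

Initial pass — values computed on the first demand:
  n2 = neg(3) = -3
  n3 = max2(-3, 3) = 3
  n4 = absv(-3) = 3
  n5 = min2(-3, 3) = -3
  n6 = max2(3, -3) = 3
  n7 = max2(3, -3) = 3
  n8 = absv(-3) = 3
  n9 = neg(3) = -3
  n12 = sub(3, -3) = 6
  n15 = sub(-6, 6) = -12
  n16 = add(3, -12) = -9
  n17 = min2(3, -12) = -12
  n19 = sub(-9, -12) = 3
  n21 = sub(3, 3) = 0
  n22 = sub(-3, 3) = -6
  n24 = max2(-6, 0) = 0

Second demand — change propagation:
  no demanded computation ever read x3, so the edit dirties nothing and nothing runs.

The important point: nothing the output needs ever reads x3, so the edit is invisible to it.

n24 now evaluates to 0.
Run set: none (0 run).
Changed values: x3.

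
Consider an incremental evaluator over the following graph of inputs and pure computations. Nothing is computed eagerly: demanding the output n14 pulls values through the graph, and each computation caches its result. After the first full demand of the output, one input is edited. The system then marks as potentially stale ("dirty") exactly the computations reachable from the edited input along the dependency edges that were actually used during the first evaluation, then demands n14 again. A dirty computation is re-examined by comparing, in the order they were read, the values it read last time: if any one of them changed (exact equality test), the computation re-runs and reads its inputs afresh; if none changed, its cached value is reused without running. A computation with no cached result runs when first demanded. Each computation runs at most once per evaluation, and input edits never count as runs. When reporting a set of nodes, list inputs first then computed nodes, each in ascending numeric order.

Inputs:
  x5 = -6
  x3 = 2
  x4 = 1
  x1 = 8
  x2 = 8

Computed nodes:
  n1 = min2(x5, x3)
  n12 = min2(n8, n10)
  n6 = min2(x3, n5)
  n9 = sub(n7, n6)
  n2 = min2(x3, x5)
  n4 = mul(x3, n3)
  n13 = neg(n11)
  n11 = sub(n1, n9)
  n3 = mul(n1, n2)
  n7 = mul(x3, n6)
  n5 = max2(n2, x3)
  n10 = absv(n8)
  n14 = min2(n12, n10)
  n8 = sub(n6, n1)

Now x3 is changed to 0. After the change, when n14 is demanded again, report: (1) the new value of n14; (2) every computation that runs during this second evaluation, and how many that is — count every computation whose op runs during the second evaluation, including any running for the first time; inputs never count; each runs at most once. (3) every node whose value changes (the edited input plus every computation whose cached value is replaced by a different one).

n14 now evaluates to 6.
Run set: n1, n2, n5, n6, n8, n10, n12, n14 (8 run).
Changed values: x3, n5, n6, n8, n10, n12, n14.

Initial pass — values computed on the first demand:
  n1 = min2(-6, 2) = -6
  n2 = min2(2, -6) = -6
  n5 = max2(-6, 2) = 2
  n6 = min2(2, 2) = 2
  n8 = sub(2, -6) = 8
  n10 = absv(8) = 8
  n12 = min2(8, 8) = 8
  n14 = min2(8, 8) = 8

Second demand — change propagation:
  n1: re-runs because x3 2->0; new result -6 (unchanged).
  n2: re-runs because x3 2->0; new result -6 (unchanged).
  n5: re-runs because x3 2->0; new result 0.
  n6: re-runs because x3 2->0; n5 2->0; new result 0.
  n8: re-runs because n6 2->0; new result 6.
  n10: re-runs because n8 8->6; new result 6.
  n12: re-runs because n8 8->6; n10 8->6; new result 6.
  n14: re-runs because n12 8->6; n10 8->6; new result 6.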